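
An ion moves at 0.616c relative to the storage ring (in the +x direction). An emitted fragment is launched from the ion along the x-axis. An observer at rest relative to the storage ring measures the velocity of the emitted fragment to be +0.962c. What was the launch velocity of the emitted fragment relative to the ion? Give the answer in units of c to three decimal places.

+0.849c

Invert the composition law: u' = (u − v)/(1 − uv/c²).
u' = (0.962 − 0.616) / (1 − (0.962)(0.616)) = 0.3460/0.4074 = 0.8493.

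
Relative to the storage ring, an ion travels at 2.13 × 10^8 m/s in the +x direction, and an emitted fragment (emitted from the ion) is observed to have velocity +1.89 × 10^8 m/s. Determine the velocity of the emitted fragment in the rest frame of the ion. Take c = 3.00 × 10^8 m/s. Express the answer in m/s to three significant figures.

-4.34 × 10^7 m/s

v = 0.710c, u = 0.630c.
Invert the composition law: u' = (u − v)/(1 − uv/c²).
u' = (0.630 − 0.710) / (1 − (0.630)(0.710)) = -0.0800/0.5527 = -0.1447.
u' = -0.1447 × 3.00 × 10^8 m/s.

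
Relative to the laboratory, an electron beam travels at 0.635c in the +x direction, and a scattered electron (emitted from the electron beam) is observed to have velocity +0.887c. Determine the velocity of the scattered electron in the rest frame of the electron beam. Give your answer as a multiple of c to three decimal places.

Invert the composition law: u' = (u − v)/(1 − uv/c²).
u' = (0.887 − 0.635) / (1 − (0.887)(0.635)) = 0.2520/0.4368 = 0.5770.

+0.577c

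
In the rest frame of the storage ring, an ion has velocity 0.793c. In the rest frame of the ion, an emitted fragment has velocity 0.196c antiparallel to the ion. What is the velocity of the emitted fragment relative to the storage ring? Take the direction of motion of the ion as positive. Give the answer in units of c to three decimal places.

+0.707c

With v = 0.793 and u' = -0.196 (in units of c),
u = (u' + v)/(1 + u'v/c²):
u = (-0.196 + 0.793) / (1 + (-0.196)·0.793) = 0.5970/0.8446 = 0.7069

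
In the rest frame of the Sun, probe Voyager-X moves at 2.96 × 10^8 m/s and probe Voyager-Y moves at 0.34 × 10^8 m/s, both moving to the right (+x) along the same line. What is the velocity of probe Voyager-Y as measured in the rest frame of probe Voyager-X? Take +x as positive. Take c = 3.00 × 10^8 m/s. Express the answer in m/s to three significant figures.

β_A = 0.987, β_B = 0.113 (dividing each by c = 3.00 × 10^8 m/s).
Transform to A's frame with the inverse velocity-addition law: u' = (u − v)/(1 − uv/c²), taking u = β_B and v = β_A.
u' = (0.113 − 0.987) / (1 − (0.987)(0.113)) = -0.8733/0.8882 = -0.9833.
u' = -0.9833 × 3.00 × 10^8 m/s.

-2.95 × 10^8 m/s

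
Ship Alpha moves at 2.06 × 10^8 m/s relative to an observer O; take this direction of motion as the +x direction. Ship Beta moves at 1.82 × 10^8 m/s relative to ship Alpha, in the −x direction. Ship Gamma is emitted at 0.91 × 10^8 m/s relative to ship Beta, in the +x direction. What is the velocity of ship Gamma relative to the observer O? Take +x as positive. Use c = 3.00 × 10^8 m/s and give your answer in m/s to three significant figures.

+1.27 × 10^8 m/s

Apply u = (u' + v)/(1 + u'v/c²) successively, working outward toward the observer O.
(Dividing each given speed by c = 3.00 × 10^8 m/s to work in units of c.)
Start: velocity of ship Alpha relative to the observer O = 0.6867c.
Compose with ship Beta (u' = -0.607 in ship Alpha frame): u_1 = (-0.607 + 0.687) / (1 + (-0.607)·0.687) = 0.0800/0.5834 = 0.1371.
Compose with ship Gamma (u' = 0.303 in ship Beta frame): u_2 = (0.303 + 0.137) / (1 + 0.303·0.137) = 0.4405/1.0416 = 0.4229.
So u = 0.4229 × 3.00 × 10^8 m/s.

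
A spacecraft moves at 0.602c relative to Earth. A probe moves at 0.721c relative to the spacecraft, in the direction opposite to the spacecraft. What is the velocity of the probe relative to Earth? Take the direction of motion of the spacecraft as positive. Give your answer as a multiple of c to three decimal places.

-0.210c

With v = 0.602 and u' = -0.721 (in units of c),
u = (u' + v)/(1 + u'v/c²):
u = (-0.721 + 0.602) / (1 + (-0.721)·0.602) = -0.1190/0.5660 = -0.2103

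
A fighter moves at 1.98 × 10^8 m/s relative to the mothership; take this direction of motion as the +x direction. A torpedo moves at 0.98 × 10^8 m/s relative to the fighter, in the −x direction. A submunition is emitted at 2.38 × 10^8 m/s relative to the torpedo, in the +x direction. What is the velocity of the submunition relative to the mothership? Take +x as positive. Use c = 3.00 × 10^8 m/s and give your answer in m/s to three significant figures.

+2.73 × 10^8 m/s

Apply u = (u' + v)/(1 + u'v/c²) successively, working outward toward the mothership.
(Dividing each given speed by c = 3.00 × 10^8 m/s to work in units of c.)
Start: velocity of the fighter relative to the mothership = 0.6600c.
Compose with the torpedo (u' = -0.327 in the fighter frame): u_1 = (-0.327 + 0.660) / (1 + (-0.327)·0.660) = 0.3333/0.7844 = 0.4250.
Compose with the submunition (u' = 0.793 in the torpedo frame): u_2 = (0.793 + 0.425) / (1 + 0.793·0.425) = 1.2183/1.3371 = 0.9111.
So u = 0.9111 × 3.00 × 10^8 m/s.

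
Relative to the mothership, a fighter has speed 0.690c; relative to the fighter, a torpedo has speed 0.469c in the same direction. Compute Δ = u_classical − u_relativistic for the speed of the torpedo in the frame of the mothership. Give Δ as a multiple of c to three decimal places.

Δ = 0.283c

Galilean: u_cl = 0.469 + 0.690 = 1.1590.
Relativistic: u_rel = (0.469 + 0.690) / (1 + 0.469·0.690) = 1.1590/1.3236 = 0.8756.
Δ = 1.1590 − 0.8756 = 0.2834.
(The classical prediction exceeds c; the relativistic result does not.)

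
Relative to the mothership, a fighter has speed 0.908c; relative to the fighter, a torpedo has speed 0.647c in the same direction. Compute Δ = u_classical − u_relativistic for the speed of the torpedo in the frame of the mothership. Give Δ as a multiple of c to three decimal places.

Galilean: u_cl = 0.647 + 0.908 = 1.5550.
Relativistic: u_rel = (0.647 + 0.908) / (1 + 0.647·0.908) = 1.5550/1.5875 = 0.9795.
Δ = 1.5550 − 0.9795 = 0.5755.
(The classical prediction exceeds c; the relativistic result does not.)

Δ = 0.575c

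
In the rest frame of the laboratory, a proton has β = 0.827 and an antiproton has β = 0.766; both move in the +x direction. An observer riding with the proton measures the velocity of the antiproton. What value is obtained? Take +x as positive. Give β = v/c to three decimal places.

β = -0.166

β_A = 0.827, β_B = 0.766.
Transform to A's frame with the inverse velocity-addition law: u' = (u − v)/(1 − uv/c²), taking u = β_B and v = β_A.
u' = (0.766 − 0.827) / (1 − (0.827)(0.766)) = -0.0610/0.3665 = -0.1664.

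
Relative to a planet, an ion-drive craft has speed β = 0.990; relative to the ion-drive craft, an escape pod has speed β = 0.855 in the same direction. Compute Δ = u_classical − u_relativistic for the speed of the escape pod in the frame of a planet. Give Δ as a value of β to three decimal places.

Δ = 0.846

Galilean: u_cl = 0.855 + 0.990 = 1.8450.
Relativistic: u_rel = (0.855 + 0.990) / (1 + 0.855·0.990) = 1.8450/1.8464 = 0.9992.
Δ = 1.8450 − 0.9992 = 0.8458.
(The classical prediction exceeds c; the relativistic result does not.)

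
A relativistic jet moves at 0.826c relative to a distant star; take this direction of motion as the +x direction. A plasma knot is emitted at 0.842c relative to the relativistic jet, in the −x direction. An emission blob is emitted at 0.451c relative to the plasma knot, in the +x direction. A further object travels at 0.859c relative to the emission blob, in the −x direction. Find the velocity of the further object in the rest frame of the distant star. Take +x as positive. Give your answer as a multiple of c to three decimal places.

Apply u = (u' + v)/(1 + u'v/c²) successively, working outward toward the distant star.
Start: velocity of the relativistic jet relative to the distant star = 0.8260c.
Compose with the plasma knot (u' = -0.842 in the relativistic jet frame): u_1 = (-0.842 + 0.826) / (1 + (-0.842)·0.826) = -0.0160/0.3045 = -0.0525.
Compose with the emission blob (u' = 0.451 in the plasma knot frame): u_2 = (0.451 + (-0.053)) / (1 + 0.451·(-0.053)) = 0.3985/0.9763 = 0.4081.
Compose with the further object (u' = -0.859 in the emission blob frame): u_3 = (-0.859 + 0.408) / (1 + (-0.859)·0.408) = -0.4509/0.6494 = -0.6943.

-0.694c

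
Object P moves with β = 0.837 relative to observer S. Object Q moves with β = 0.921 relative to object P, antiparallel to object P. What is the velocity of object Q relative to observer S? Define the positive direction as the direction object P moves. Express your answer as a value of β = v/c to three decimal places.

β = -0.367

With v = 0.837 and u' = -0.921 (in units of c),
u = (u' + v)/(1 + u'v/c²):
u = (-0.921 + 0.837) / (1 + (-0.921)·0.837) = -0.0840/0.2291 = -0.3666
(Galilean addition would give -0.084c.)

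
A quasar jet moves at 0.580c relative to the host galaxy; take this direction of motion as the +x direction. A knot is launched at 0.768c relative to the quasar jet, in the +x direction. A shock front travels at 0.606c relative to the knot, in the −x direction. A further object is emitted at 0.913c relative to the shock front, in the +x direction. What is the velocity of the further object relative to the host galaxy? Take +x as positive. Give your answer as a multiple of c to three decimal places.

Apply u = (u' + v)/(1 + u'v/c²) successively, working outward toward the host galaxy.
Start: velocity of the quasar jet relative to the host galaxy = 0.5800c.
Compose with the knot (u' = 0.768 in the quasar jet frame): u_1 = (0.768 + 0.580) / (1 + 0.768·0.580) = 1.3480/1.4454 = 0.9326.
Compose with the shock front (u' = -0.606 in the knot frame): u_2 = (-0.606 + 0.933) / (1 + (-0.606)·0.933) = 0.3266/0.4349 = 0.7510.
Compose with the further object (u' = 0.913 in the shock front frame): u_3 = (0.913 + 0.751) / (1 + 0.913·0.751) = 1.6640/1.6857 = 0.9872.

+0.987c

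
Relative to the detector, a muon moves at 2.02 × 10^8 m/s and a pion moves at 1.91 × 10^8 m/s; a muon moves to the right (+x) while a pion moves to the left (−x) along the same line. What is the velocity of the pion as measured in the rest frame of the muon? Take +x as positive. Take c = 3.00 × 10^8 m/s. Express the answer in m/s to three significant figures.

β_A = 0.673, β_B = -0.637 (dividing each by c = 3.00 × 10^8 m/s).
Transform to A's frame with the inverse velocity-addition law: u' = (u − v)/(1 − uv/c²), taking u = β_B and v = β_A.
u' = (-0.637 − 0.673) / (1 − (0.673)(-0.637)) = -1.3100/1.4287 = -0.9169.
u' = -0.9169 × 3.00 × 10^8 m/s.

-2.75 × 10^8 m/s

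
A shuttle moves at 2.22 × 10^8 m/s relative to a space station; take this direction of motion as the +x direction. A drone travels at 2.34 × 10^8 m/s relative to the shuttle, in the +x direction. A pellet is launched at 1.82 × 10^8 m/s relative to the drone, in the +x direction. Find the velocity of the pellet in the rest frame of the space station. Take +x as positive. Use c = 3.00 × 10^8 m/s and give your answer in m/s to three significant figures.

Apply u = (u' + v)/(1 + u'v/c²) successively, working outward toward the space station.
(Dividing each given speed by c = 3.00 × 10^8 m/s to work in units of c.)
Start: velocity of the shuttle relative to the space station = 0.7400c.
Compose with the drone (u' = 0.780 in the shuttle frame): u_1 = (0.780 + 0.740) / (1 + 0.780·0.740) = 1.5200/1.5772 = 0.9637.
Compose with the pellet (u' = 0.607 in the drone frame): u_2 = (0.607 + 0.964) / (1 + 0.607·0.964) = 1.5704/1.5847 = 0.9910.
So u = 0.9910 × 3.00 × 10^8 m/s.

2.97 × 10^8 m/s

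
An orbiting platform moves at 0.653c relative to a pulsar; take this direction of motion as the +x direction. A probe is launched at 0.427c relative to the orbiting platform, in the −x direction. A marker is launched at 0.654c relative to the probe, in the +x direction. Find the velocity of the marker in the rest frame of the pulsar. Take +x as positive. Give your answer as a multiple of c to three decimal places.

+0.803c

Apply u = (u' + v)/(1 + u'v/c²) successively, working outward toward the pulsar.
Start: velocity of the orbiting platform relative to the pulsar = 0.6530c.
Compose with the probe (u' = -0.427 in the orbiting platform frame): u_1 = (-0.427 + 0.653) / (1 + (-0.427)·0.653) = 0.2260/0.7212 = 0.3134.
Compose with the marker (u' = 0.654 in the probe frame): u_2 = (0.654 + 0.313) / (1 + 0.654·0.313) = 0.9674/1.2050 = 0.8028.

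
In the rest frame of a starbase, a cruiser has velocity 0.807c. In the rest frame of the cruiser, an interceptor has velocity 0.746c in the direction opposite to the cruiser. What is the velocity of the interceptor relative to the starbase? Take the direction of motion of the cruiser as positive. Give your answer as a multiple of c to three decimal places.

With v = 0.807 and u' = -0.746 (in units of c),
u = (u' + v)/(1 + u'v/c²):
u = (-0.746 + 0.807) / (1 + (-0.746)·0.807) = 0.0610/0.3980 = 0.1533

+0.153c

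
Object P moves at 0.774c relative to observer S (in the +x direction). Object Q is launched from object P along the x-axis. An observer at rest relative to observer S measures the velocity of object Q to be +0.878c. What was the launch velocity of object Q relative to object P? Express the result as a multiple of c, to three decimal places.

Invert the composition law: u' = (u − v)/(1 − uv/c²).
u' = (0.878 − 0.774) / (1 − (0.878)(0.774)) = 0.1040/0.3204 = 0.3246.

+0.325c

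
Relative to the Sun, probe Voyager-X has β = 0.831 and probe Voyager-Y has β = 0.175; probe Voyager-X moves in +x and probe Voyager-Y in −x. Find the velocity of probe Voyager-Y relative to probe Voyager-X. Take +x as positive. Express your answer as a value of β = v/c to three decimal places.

β = -0.878

β_A = 0.831, β_B = -0.175.
Transform to A's frame with the inverse velocity-addition law: u' = (u − v)/(1 − uv/c²), taking u = β_B and v = β_A.
u' = (-0.175 − 0.831) / (1 − (0.831)(-0.175)) = -1.0060/1.1454 = -0.8783.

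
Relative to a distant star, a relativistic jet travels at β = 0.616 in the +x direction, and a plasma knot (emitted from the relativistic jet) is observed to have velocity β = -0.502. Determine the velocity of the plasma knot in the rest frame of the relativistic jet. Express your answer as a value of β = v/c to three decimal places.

Invert the composition law: u' = (u − v)/(1 − uv/c²).
u' = (-0.502 − 0.616) / (1 − (-0.502)(0.616)) = -1.1180/1.3092 = -0.8539.

β = -0.854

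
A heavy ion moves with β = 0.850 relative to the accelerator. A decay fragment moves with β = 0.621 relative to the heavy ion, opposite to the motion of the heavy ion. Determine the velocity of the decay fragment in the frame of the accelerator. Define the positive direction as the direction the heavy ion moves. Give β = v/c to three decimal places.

With v = 0.850 and u' = -0.621 (in units of c),
u = (u' + v)/(1 + u'v/c²):
u = (-0.621 + 0.850) / (1 + (-0.621)·0.850) = 0.2290/0.4722 = 0.4850
(Galilean addition would give +0.229c.)

β = +0.485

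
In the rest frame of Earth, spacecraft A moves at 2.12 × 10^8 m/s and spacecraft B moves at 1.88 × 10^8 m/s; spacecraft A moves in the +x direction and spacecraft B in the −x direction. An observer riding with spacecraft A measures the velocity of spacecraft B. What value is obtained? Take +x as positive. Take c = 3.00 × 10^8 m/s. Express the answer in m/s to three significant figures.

-2.77 × 10^8 m/s

β_A = 0.707, β_B = -0.627 (dividing each by c = 3.00 × 10^8 m/s).
Transform to A's frame with the inverse velocity-addition law: u' = (u − v)/(1 − uv/c²), taking u = β_B and v = β_A.
u' = (-0.627 − 0.707) / (1 − (0.707)(-0.627)) = -1.3333/1.4428 = -0.9241.
u' = -0.9241 × 3.00 × 10^8 m/s.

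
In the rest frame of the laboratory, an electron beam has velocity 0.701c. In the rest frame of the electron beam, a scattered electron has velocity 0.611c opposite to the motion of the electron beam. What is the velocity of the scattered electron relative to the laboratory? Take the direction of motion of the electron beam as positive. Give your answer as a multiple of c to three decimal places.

With v = 0.701 and u' = -0.611 (in units of c),
u = (u' + v)/(1 + u'v/c²):
u = (-0.611 + 0.701) / (1 + (-0.611)·0.701) = 0.0900/0.5717 = 0.1574

+0.157c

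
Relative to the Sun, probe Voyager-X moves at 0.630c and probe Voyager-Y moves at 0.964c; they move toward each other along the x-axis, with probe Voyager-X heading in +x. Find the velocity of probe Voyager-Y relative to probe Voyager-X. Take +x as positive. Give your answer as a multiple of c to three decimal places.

-0.992c

β_A = 0.630, β_B = -0.964.
Transform to A's frame with the inverse velocity-addition law: u' = (u − v)/(1 − uv/c²), taking u = β_B and v = β_A.
u' = (-0.964 − 0.630) / (1 − (0.630)(-0.964)) = -1.5940/1.6073 = -0.9917.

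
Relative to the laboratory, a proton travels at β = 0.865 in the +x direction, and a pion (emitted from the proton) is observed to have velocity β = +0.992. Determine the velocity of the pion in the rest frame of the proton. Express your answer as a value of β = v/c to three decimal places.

β = +0.895

Invert the composition law: u' = (u − v)/(1 − uv/c²).
u' = (0.992 − 0.865) / (1 − (0.992)(0.865)) = 0.1270/0.1419 = 0.8949.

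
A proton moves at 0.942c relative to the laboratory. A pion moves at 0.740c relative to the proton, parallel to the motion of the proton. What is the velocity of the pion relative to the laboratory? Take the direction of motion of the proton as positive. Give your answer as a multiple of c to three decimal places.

0.991c

With v = 0.942 and u' = 0.740 (in units of c),
u = (u' + v)/(1 + u'v/c²):
u = (0.740 + 0.942) / (1 + 0.740·0.942) = 1.6820/1.6971 = 0.9911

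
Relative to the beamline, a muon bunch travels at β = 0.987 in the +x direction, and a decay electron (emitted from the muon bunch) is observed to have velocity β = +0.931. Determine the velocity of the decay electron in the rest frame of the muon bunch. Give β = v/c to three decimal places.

β = -0.690

Invert the composition law: u' = (u − v)/(1 − uv/c²).
u' = (0.931 − 0.987) / (1 − (0.931)(0.987)) = -0.0560/0.0811 = -0.6905.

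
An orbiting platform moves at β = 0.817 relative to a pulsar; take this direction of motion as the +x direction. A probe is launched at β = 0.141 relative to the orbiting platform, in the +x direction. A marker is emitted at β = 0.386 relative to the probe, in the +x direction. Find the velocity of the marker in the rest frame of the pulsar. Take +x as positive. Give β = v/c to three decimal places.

β = 0.935

Apply u = (u' + v)/(1 + u'v/c²) successively, working outward toward the pulsar.
Start: velocity of the orbiting platform relative to the pulsar = 0.8170c.
Compose with the probe (u' = 0.141 in the orbiting platform frame): u_1 = (0.141 + 0.817) / (1 + 0.141·0.817) = 0.9580/1.1152 = 0.8590.
Compose with the marker (u' = 0.386 in the probe frame): u_2 = (0.386 + 0.859) / (1 + 0.386·0.859) = 1.2450/1.3316 = 0.9350.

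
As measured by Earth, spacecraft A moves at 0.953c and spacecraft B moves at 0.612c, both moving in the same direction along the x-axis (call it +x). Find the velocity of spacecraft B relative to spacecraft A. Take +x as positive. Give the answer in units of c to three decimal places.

-0.818c

β_A = 0.953, β_B = 0.612.
Transform to A's frame with the inverse velocity-addition law: u' = (u − v)/(1 − uv/c²), taking u = β_B and v = β_A.
u' = (0.612 − 0.953) / (1 − (0.953)(0.612)) = -0.3410/0.4168 = -0.8182.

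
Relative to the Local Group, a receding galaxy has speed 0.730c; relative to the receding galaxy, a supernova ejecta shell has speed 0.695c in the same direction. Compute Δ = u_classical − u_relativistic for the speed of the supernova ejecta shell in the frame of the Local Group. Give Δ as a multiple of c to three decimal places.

Δ = 0.480c

Galilean: u_cl = 0.695 + 0.730 = 1.4250.
Relativistic: u_rel = (0.695 + 0.730) / (1 + 0.695·0.730) = 1.4250/1.5073 = 0.9454.
Δ = 1.4250 − 0.9454 = 0.4796.
(The classical prediction exceeds c; the relativistic result does not.)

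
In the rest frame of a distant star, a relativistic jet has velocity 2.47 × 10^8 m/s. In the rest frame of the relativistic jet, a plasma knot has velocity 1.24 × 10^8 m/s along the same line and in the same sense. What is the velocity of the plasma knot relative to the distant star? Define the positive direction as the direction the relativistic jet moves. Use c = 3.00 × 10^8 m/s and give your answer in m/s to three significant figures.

2.77 × 10^8 m/s

In units of c (dividing by 3.00 × 10^8 m/s): v = 0.823, u' = 0.413.
u = (u' + v)/(1 + u'v/c²):
u = (0.413 + 0.823) / (1 + 0.413·0.823) = 1.2367/1.3403 = 0.9227
(Galilean addition would give +1.237c, exceeding c.)
Converting back: u = 0.9227 × 3.00 × 10^8 m/s.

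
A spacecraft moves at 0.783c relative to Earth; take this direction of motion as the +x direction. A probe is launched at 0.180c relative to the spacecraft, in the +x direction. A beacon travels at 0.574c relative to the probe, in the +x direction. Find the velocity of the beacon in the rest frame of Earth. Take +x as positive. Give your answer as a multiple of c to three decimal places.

Apply u = (u' + v)/(1 + u'v/c²) successively, working outward toward Earth.
Start: velocity of the spacecraft relative to Earth = 0.7830c.
Compose with the probe (u' = 0.180 in the spacecraft frame): u_1 = (0.180 + 0.783) / (1 + 0.180·0.783) = 0.9630/1.1409 = 0.8440.
Compose with the beacon (u' = 0.574 in the probe frame): u_2 = (0.574 + 0.844) / (1 + 0.574·0.844) = 1.4180/1.4845 = 0.9552.

0.955c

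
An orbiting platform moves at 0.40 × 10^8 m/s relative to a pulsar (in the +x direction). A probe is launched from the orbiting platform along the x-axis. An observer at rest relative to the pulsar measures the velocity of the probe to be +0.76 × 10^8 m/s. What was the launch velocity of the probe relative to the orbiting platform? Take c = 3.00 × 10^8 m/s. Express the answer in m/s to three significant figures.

v = 0.133c, u = 0.253c.
Invert the composition law: u' = (u − v)/(1 − uv/c²).
u' = (0.253 − 0.133) / (1 − (0.253)(0.133)) = 0.1200/0.9662 = 0.1242.
u' = 0.1242 × 3.00 × 10^8 m/s.

+3.73 × 10^7 m/s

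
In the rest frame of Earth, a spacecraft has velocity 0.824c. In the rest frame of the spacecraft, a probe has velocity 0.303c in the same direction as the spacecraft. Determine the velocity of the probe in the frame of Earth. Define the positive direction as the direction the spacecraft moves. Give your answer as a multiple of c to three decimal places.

0.902c

With v = 0.824 and u' = 0.303 (in units of c),
u = (u' + v)/(1 + u'v/c²):
u = (0.303 + 0.824) / (1 + 0.303·0.824) = 1.1270/1.2497 = 0.9018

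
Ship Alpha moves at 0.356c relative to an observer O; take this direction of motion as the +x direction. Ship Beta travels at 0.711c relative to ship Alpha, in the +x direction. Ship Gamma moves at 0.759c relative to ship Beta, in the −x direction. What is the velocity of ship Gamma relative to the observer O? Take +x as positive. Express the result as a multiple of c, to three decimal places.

Apply u = (u' + v)/(1 + u'v/c²) successively, working outward toward the observer O.
Start: velocity of ship Alpha relative to the observer O = 0.3560c.
Compose with ship Beta (u' = 0.711 in ship Alpha frame): u_1 = (0.711 + 0.356) / (1 + 0.711·0.356) = 1.0670/1.2531 = 0.8515.
Compose with ship Gamma (u' = -0.759 in ship Beta frame): u_2 = (-0.759 + 0.851) / (1 + (-0.759)·0.851) = 0.0925/0.3537 = 0.2614.

+0.261c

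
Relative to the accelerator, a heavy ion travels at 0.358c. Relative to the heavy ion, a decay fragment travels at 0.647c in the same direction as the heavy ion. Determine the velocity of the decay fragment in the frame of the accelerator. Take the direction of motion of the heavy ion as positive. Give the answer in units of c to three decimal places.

0.816c

With v = 0.358 and u' = 0.647 (in units of c),
u = (u' + v)/(1 + u'v/c²):
u = (0.647 + 0.358) / (1 + 0.647·0.358) = 1.0050/1.2316 = 0.8160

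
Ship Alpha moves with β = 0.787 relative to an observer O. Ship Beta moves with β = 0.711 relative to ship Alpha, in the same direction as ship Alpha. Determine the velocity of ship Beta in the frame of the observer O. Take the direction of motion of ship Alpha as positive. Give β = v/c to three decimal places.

β = 0.961

With v = 0.787 and u' = 0.711 (in units of c),
u = (u' + v)/(1 + u'v/c²):
u = (0.711 + 0.787) / (1 + 0.711·0.787) = 1.4980/1.5596 = 0.9605
(Galilean addition would give +1.498c, exceeding c.)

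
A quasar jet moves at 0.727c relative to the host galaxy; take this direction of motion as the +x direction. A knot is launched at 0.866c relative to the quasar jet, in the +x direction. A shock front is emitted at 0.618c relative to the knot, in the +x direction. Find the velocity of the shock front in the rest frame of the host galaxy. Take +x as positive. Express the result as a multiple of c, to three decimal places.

0.995c

Apply u = (u' + v)/(1 + u'v/c²) successively, working outward toward the host galaxy.
Start: velocity of the quasar jet relative to the host galaxy = 0.7270c.
Compose with the knot (u' = 0.866 in the quasar jet frame): u_1 = (0.866 + 0.727) / (1 + 0.866·0.727) = 1.5930/1.6296 = 0.9776.
Compose with the shock front (u' = 0.618 in the knot frame): u_2 = (0.618 + 0.978) / (1 + 0.618·0.978) = 1.5956/1.6041 = 0.9947.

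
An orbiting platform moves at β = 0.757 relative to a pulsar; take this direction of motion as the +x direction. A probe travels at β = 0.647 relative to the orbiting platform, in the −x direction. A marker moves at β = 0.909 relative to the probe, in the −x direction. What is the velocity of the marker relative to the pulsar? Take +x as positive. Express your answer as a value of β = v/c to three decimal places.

β = -0.862

Apply u = (u' + v)/(1 + u'v/c²) successively, working outward toward the pulsar.
Start: velocity of the orbiting platform relative to the pulsar = 0.7570c.
Compose with the probe (u' = -0.647 in the orbiting platform frame): u_1 = (-0.647 + 0.757) / (1 + (-0.647)·0.757) = 0.1100/0.5102 = 0.2156.
Compose with the marker (u' = -0.909 in the probe frame): u_2 = (-0.909 + 0.216) / (1 + (-0.909)·0.216) = -0.6934/0.8040 = -0.8624.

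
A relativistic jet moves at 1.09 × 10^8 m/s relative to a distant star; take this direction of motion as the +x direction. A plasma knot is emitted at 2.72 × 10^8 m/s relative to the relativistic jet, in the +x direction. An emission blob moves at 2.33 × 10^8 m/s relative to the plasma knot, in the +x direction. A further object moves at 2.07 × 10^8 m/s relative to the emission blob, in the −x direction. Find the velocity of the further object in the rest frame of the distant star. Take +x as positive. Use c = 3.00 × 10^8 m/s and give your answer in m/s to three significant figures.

Apply u = (u' + v)/(1 + u'v/c²) successively, working outward toward the distant star.
(Dividing each given speed by c = 3.00 × 10^8 m/s to work in units of c.)
Start: velocity of the relativistic jet relative to the distant star = 0.3633c.
Compose with the plasma knot (u' = 0.907 in the relativistic jet frame): u_1 = (0.907 + 0.363) / (1 + 0.907·0.363) = 1.2700/1.3294 = 0.9553.
Compose with the emission blob (u' = 0.777 in the plasma knot frame): u_2 = (0.777 + 0.955) / (1 + 0.777·0.955) = 1.7320/1.7420 = 0.9943.
Compose with the further object (u' = -0.690 in the emission blob frame): u_3 = (-0.690 + 0.994) / (1 + (-0.690)·0.994) = 0.3043/0.3140 = 0.9692.
So u = 0.9692 × 3.00 × 10^8 m/s.

+2.91 × 10^8 m/s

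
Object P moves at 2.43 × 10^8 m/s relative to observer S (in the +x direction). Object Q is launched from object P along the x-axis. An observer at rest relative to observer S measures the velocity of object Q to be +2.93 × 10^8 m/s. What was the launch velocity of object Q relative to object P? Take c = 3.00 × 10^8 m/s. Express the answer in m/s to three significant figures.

+2.39 × 10^8 m/s

v = 0.810c, u = 0.977c.
Invert the composition law: u' = (u − v)/(1 − uv/c²).
u' = (0.977 − 0.810) / (1 − (0.977)(0.810)) = 0.1667/0.2089 = 0.7978.
u' = 0.7978 × 3.00 × 10^8 m/s.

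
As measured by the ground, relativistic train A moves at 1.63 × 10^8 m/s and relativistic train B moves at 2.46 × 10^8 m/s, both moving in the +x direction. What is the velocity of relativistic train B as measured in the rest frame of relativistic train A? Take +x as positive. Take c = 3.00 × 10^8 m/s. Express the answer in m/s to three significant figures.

+1.50 × 10^8 m/s

β_A = 0.543, β_B = 0.820 (dividing each by c = 3.00 × 10^8 m/s).
Transform to A's frame with the inverse velocity-addition law: u' = (u − v)/(1 − uv/c²), taking u = β_B and v = β_A.
u' = (0.820 − 0.543) / (1 − (0.543)(0.820)) = 0.2767/0.5545 = 0.4990.
u' = 0.4990 × 3.00 × 10^8 m/s.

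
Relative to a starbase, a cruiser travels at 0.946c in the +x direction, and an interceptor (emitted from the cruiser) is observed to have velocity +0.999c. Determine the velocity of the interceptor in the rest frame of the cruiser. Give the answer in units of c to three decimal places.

+0.965c

Invert the composition law: u' = (u − v)/(1 − uv/c²).
u' = (0.999 − 0.946) / (1 − (0.999)(0.946)) = 0.0530/0.0549 = 0.9646.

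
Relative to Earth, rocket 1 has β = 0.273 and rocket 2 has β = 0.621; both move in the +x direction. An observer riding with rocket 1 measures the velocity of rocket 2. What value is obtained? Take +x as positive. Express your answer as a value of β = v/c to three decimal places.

β_A = 0.273, β_B = 0.621.
Transform to A's frame with the inverse velocity-addition law: u' = (u − v)/(1 − uv/c²), taking u = β_B and v = β_A.
u' = (0.621 − 0.273) / (1 − (0.273)(0.621)) = 0.3480/0.8305 = 0.4190.

β = +0.419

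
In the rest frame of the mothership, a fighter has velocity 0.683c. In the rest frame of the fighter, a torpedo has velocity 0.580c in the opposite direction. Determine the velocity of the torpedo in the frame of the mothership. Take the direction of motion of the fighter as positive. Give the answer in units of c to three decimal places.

With v = 0.683 and u' = -0.580 (in units of c),
u = (u' + v)/(1 + u'v/c²):
u = (-0.580 + 0.683) / (1 + (-0.580)·0.683) = 0.1030/0.6039 = 0.1706

+0.171c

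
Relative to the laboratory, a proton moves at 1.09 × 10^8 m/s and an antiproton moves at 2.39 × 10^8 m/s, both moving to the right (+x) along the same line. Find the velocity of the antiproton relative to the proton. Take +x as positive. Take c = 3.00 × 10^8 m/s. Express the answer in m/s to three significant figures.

β_A = 0.363, β_B = 0.797 (dividing each by c = 3.00 × 10^8 m/s).
Transform to A's frame with the inverse velocity-addition law: u' = (u − v)/(1 − uv/c²), taking u = β_B and v = β_A.
u' = (0.797 − 0.363) / (1 − (0.363)(0.797)) = 0.4333/0.7105 = 0.6099.
u' = 0.6099 × 3.00 × 10^8 m/s.

+1.83 × 10^8 m/s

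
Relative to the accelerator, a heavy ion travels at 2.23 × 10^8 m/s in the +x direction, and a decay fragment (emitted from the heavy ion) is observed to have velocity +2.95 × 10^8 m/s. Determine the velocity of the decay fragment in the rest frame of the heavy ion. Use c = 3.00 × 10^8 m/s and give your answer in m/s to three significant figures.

+2.68 × 10^8 m/s

v = 0.743c, u = 0.983c.
Invert the composition law: u' = (u − v)/(1 − uv/c²).
u' = (0.983 − 0.743) / (1 − (0.983)(0.743)) = 0.2400/0.2691 = 0.8920.
u' = 0.8920 × 3.00 × 10^8 m/s.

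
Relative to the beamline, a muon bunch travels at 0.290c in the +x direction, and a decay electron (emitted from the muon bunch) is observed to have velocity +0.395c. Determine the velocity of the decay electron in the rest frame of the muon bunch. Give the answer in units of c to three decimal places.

Invert the composition law: u' = (u − v)/(1 − uv/c²).
u' = (0.395 − 0.290) / (1 − (0.395)(0.290)) = 0.1050/0.8854 = 0.1186.

+0.119c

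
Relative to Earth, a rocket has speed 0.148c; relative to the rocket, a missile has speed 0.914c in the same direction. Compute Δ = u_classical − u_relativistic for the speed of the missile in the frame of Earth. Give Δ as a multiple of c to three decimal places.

Galilean: u_cl = 0.914 + 0.148 = 1.0620.
Relativistic: u_rel = (0.914 + 0.148) / (1 + 0.914·0.148) = 1.0620/1.1353 = 0.9355.
Δ = 1.0620 − 0.9355 = 0.1265.
(The classical prediction exceeds c; the relativistic result does not.)

Δ = 0.127c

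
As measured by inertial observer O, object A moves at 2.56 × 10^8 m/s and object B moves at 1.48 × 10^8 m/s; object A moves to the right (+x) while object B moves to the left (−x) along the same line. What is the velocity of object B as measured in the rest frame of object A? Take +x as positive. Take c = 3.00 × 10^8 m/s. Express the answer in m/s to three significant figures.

β_A = 0.853, β_B = -0.493 (dividing each by c = 3.00 × 10^8 m/s).
Transform to A's frame with the inverse velocity-addition law: u' = (u − v)/(1 − uv/c²), taking u = β_B and v = β_A.
u' = (-0.493 − 0.853) / (1 − (0.853)(-0.493)) = -1.3467/1.4210 = -0.9477.
u' = -0.9477 × 3.00 × 10^8 m/s.

-2.84 × 10^8 m/s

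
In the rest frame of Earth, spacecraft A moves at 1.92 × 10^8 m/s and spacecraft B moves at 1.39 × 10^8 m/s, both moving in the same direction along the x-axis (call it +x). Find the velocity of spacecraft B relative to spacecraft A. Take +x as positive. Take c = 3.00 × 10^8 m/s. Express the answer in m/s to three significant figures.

β_A = 0.640, β_B = 0.463 (dividing each by c = 3.00 × 10^8 m/s).
Transform to A's frame with the inverse velocity-addition law: u' = (u − v)/(1 − uv/c²), taking u = β_B and v = β_A.
u' = (0.463 − 0.640) / (1 − (0.640)(0.463)) = -0.1767/0.7035 = -0.2511.
u' = -0.2511 × 3.00 × 10^8 m/s.

-7.53 × 10^7 m/s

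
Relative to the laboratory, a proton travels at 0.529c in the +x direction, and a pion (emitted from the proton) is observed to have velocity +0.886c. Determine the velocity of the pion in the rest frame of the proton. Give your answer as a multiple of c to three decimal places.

+0.672c

Invert the composition law: u' = (u − v)/(1 − uv/c²).
u' = (0.886 − 0.529) / (1 − (0.886)(0.529)) = 0.3570/0.5313 = 0.6719.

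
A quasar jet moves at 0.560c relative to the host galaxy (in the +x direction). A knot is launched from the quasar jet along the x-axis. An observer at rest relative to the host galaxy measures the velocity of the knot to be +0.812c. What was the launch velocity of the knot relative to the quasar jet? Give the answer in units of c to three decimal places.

+0.462c

Invert the composition law: u' = (u − v)/(1 − uv/c²).
u' = (0.812 − 0.560) / (1 − (0.812)(0.560)) = 0.2520/0.5453 = 0.4621.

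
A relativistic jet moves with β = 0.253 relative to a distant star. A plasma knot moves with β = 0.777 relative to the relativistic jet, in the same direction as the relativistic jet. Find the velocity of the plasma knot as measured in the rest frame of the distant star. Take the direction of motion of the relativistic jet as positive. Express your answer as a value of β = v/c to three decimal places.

β = 0.861

With v = 0.253 and u' = 0.777 (in units of c),
u = (u' + v)/(1 + u'v/c²):
u = (0.777 + 0.253) / (1 + 0.777·0.253) = 1.0300/1.1966 = 0.8608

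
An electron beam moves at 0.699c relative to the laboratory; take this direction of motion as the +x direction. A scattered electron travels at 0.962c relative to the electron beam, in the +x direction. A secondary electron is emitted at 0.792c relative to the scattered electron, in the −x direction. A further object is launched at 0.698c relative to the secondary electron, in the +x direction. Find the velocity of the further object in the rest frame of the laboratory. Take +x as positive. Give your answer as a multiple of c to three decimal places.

Apply u = (u' + v)/(1 + u'v/c²) successively, working outward toward the laboratory.
Start: velocity of the electron beam relative to the laboratory = 0.6990c.
Compose with the scattered electron (u' = 0.962 in the electron beam frame): u_1 = (0.962 + 0.699) / (1 + 0.962·0.699) = 1.6610/1.6724 = 0.9932.
Compose with the secondary electron (u' = -0.792 in the scattered electron frame): u_2 = (-0.792 + 0.993) / (1 + (-0.792)·0.993) = 0.2012/0.2134 = 0.9426.
Compose with the further object (u' = 0.698 in the secondary electron frame): u_3 = (0.698 + 0.943) / (1 + 0.698·0.943) = 1.6406/1.6579 = 0.9895.

+0.990c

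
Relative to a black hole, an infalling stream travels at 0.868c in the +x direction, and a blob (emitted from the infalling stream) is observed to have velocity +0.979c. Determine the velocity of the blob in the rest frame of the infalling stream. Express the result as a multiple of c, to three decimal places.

+0.739c

Invert the composition law: u' = (u − v)/(1 − uv/c²).
u' = (0.979 − 0.868) / (1 − (0.979)(0.868)) = 0.1110/0.1502 = 0.7389.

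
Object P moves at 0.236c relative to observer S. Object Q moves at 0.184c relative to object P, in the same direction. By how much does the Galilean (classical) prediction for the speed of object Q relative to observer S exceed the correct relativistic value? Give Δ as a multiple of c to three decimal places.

Δ = 0.017c

Galilean: u_cl = 0.184 + 0.236 = 0.4200.
Relativistic: u_rel = (0.184 + 0.236) / (1 + 0.184·0.236) = 0.4200/1.0434 = 0.4025.
Δ = 0.4200 − 0.4025 = 0.0175.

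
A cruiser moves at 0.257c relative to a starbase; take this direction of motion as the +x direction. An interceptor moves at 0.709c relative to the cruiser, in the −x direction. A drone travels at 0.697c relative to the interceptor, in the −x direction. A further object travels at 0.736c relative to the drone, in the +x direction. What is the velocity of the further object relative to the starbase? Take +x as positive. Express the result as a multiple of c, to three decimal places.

Apply u = (u' + v)/(1 + u'v/c²) successively, working outward toward the starbase.
Start: velocity of the cruiser relative to the starbase = 0.2570c.
Compose with the interceptor (u' = -0.709 in the cruiser frame): u_1 = (-0.709 + 0.257) / (1 + (-0.709)·0.257) = -0.4520/0.8178 = -0.5527.
Compose with the drone (u' = -0.697 in the interceptor frame): u_2 = (-0.697 + (-0.553)) / (1 + (-0.697)·(-0.553)) = -1.2497/1.3852 = -0.9022.
Compose with the further object (u' = 0.736 in the drone frame): u_3 = (0.736 + (-0.902)) / (1 + 0.736·(-0.902)) = -0.1662/0.3360 = -0.4945.

-0.495c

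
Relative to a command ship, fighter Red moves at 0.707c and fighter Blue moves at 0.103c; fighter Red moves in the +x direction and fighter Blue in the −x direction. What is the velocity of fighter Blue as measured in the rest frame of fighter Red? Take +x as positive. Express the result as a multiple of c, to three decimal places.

-0.755c

β_A = 0.707, β_B = -0.103.
Transform to A's frame with the inverse velocity-addition law: u' = (u − v)/(1 − uv/c²), taking u = β_B and v = β_A.
u' = (-0.103 − 0.707) / (1 − (0.707)(-0.103)) = -0.8100/1.0728 = -0.7550.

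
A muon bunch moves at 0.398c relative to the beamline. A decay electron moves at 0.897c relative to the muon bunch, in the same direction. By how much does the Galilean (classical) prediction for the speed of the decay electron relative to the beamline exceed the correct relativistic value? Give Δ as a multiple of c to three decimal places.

Galilean: u_cl = 0.897 + 0.398 = 1.2950.
Relativistic: u_rel = (0.897 + 0.398) / (1 + 0.897·0.398) = 1.2950/1.3570 = 0.9543.
Δ = 1.2950 − 0.9543 = 0.3407.
(The classical prediction exceeds c; the relativistic result does not.)

Δ = 0.341c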